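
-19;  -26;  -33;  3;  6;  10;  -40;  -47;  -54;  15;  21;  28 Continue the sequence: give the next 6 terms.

Reading positions in blocks of 6 reveals the pattern AAABBB — 2 tracks woven together.
Stream A: -19, -26, -33, -40, -47, -54 — arithmetic with common difference −7.
Stream B: 3, 6, 10, 15, 21, 28 — triangular numbers starting at T_2.
The 13th slot belongs to stream A; its 7th term is -61.
Position 14 falls in stream A as its term 8, giving -68.
Position 15 → stream A, term 9 = -75.
The 16th slot belongs to stream B; its 7th term is 36.
The 17th slot belongs to stream B; its 8th term is 45.
Position 18 → stream B, term 9 = 55.

-61, -68, -75, 36, 45, 55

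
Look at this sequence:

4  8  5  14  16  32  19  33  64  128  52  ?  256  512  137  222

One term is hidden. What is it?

The slot pattern repeats as AABB (period 4), so there are 2 interleaved tracks.
Track A: 4, 8, 16, 32, 64, 128, 256, 512 (powers 2^2, 2^3, 2^4, …).
Track B: 5, 14, 19, 33, 52, ?, 137, 222 (Fibonacci-style (each term is the sum of the two before it)).
Track B's pattern makes the blank 85.

85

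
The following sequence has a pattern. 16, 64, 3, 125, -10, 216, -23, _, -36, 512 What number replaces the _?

Split by position mod 2 into 2 tracks.
Track A: 16, 3, -10, -23, -36 (subtracting 13 each time).
Track B: 64, 125, 216, ?, 512 (the cubes 4³, 5³, 6³, …).
The gap is track B's term 4; the rule gives 343.

343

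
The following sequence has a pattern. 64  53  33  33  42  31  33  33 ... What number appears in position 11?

The slot pattern repeats as AABB (period 4), so there are 2 interleaved tracks.
Track A: 64, 53, 42, 31 — arithmetic, step −11.
Track B: 33, 33, 33, 33 — always 33.
Position 11 → track B, term 5 = 33.

33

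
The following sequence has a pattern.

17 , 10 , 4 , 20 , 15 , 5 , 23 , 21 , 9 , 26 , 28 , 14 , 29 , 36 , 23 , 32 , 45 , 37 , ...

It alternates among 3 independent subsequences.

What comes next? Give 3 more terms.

35, 55, 60

Taking every 3rd term gives 3 separate tracks.
Stream A is 17, 20, 23, 26, 29, 32, which is arithmetic, step +3.
Stream B is 10, 15, 21, 28, 36, 45, which is the triangular numbers T_4, T_5, ….
Stream C is 4, 5, 9, 14, 23, 37, which is Fibonacci-style (each term is the sum of the two before it).
Position 19 → stream A, term 7 = 35.
Position 20 → stream B, term 7 = 55.
The 21st slot belongs to stream C; its 7th term is 60.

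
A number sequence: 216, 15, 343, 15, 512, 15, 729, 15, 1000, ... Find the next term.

The terms cycle through 2 interleaved subsequences.
Subsequence A = 216, 343, 512, 729, 1000: perfect cubes starting at 6³.
Subsequence B = 15, 15, 15, 15: constant 15.
Position 10 falls in subsequence B as its term 5, giving 15.

15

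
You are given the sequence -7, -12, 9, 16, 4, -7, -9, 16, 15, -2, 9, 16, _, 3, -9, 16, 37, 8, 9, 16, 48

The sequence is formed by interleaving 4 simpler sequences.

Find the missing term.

26

Split by position mod 4: positions 1, 5, 9, … form one track, and each other residue class forms its own.
Track A: -7, 4, 15, ?, 37, 48 (arithmetic, step +11).
Track B: -12, -7, -2, 3, 8 (arithmetic with common difference +5).
Track C: 9, -9, 9, -9, 9 (the oscillation 9·(−1)^(n+1)).
Track D: 16, 16, 16, 16, 16 (constant 16).
So the missing entry in track A is 26.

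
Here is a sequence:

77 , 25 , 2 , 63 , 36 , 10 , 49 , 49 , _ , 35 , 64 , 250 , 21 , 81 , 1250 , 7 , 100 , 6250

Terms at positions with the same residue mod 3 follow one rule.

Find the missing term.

Read the sequence 3 terms at a time; column i is its own pattern.
Subsequence A: 77, 63, 49, 35, 21, 7 — arithmetic with common difference −14.
Subsequence B: 25, 36, 49, 64, 81, 100 — the squares 5², 6², 7², ….
Subsequence C: 2, 10, ?, 250, 1250, 6250 — geometric with ratio 5.
So the missing entry in subsequence C is 50.

50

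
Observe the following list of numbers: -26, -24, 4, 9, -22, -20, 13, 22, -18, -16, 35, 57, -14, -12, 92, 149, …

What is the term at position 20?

390

Reading positions in blocks of 4 reveals the pattern AABB — 2 tracks woven together.
Track A is -26, -24, -22, -20, -18, -16, -14, -12, which is adding 2 each time.
Track B is 4, 9, 13, 22, 35, 57, 92, 149, which is each term equals the sum of the previous two.
The 20th slot belongs to track B; its 10th term is 390.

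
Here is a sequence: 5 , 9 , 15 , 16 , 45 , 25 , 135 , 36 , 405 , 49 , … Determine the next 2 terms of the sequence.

The terms cycle through 2 interleaved subsequences.
Track A = 5, 15, 45, 135, 405: geometric, ×3 each step.
Track B = 9, 16, 25, 36, 49: the squares 3², 4², 5², ….
Position 11 → track A, term 6 = 1215.
Position 12 falls in track B as its term 6, giving 64.

1215, 64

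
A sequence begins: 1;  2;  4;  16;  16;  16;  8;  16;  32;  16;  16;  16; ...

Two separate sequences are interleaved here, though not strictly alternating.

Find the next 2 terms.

Reading positions in blocks of 6 reveals the pattern AAABBB — 2 tracks woven together.
Track A = 1, 2, 4, 8, 16, 32: powers 2^0, 2^1, 2^2, ….
Track B = 16, 16, 16, 16, 16, 16: always 16.
Position 13 → track A, term 7 = 64.
Term 14 comes from track A (its 8th entry): 128.

64, 128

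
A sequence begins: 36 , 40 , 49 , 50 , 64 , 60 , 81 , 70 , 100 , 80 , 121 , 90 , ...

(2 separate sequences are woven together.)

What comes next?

Taking every 2nd term gives 2 separate tracks.
Stream A: 36, 49, 64, 81, 100, 121 — consecutive squares n² from n = 6.
Stream B: 40, 50, 60, 70, 80, 90 — arithmetic, step +10.
The 13th slot belongs to stream A; its 7th term is 144.

144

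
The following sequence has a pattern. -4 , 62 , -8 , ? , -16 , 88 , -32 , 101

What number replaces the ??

Split by position mod 2 into 2 tracks.
Subsequence A: -4, -8, -16, -32 — geometric, ×2 each step.
Subsequence B: 62, ?, 88, 101 — arithmetic with common difference +13.
Filling subsequence B at index 2 by its rule yields 75.

75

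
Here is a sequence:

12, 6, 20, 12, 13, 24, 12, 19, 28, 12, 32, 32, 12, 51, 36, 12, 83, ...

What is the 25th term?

12

The terms cycle through 3 interleaved subsequences.
Track A is 12, 12, 12, 12, 12, 12, which is always 12.
Track B is 6, 13, 19, 32, 51, 83, which is Fibonacci-style (each term is the sum of the two before it).
Track C is 20, 24, 28, 32, 36, which is adding 4 each time.
The 25th slot belongs to track A; its 9th term is 12.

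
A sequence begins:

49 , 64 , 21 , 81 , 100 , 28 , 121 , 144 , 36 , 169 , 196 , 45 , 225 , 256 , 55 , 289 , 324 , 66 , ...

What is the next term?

361

The slot pattern repeats as AAB (period 3), so there are 2 interleaved tracks.
Stream A = 49, 64, 81, 100, 121, 144, 169, 196, 225, 256, 289, 324: the squares 7², 8², 9², ….
Stream B = 21, 28, 36, 45, 55, 66: triangular numbers starting at T_6.
Position 19 falls in stream A as its term 13, giving 361.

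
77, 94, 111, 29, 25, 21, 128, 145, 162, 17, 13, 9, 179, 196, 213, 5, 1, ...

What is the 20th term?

247

Positions follow the repeating pattern AAABBB; grouping by letter gives 2 tracks.
Subsequence A: 77, 94, 111, 128, 145, 162, 179, 196, 213 — linear: a_n = 60 + 17·n.
Subsequence B: 29, 25, 21, 17, 13, 9, 5, 1 — arithmetic, step −4.
Position 20 falls in subsequence A as its term 11, giving 247.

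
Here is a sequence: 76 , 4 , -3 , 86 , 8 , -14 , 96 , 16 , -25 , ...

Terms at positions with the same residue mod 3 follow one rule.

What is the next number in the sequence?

Split by position mod 3 into 3 tracks.
Track A = 76, 86, 96: arithmetic, step +10.
Track B = 4, 8, 16: powers of 2.
Track C = -3, -14, -25: subtracting 11 each time.
Position 10 falls in track A as its term 4, giving 106.

106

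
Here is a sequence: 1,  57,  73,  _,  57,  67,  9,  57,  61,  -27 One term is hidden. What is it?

-3

Read the sequence 3 terms at a time; column i is its own pattern.
Track A = 1, ?, 9, -27: multiplying by -3 each time.
Track B = 57, 57, 57: the constant sequence 57.
Track C = 73, 67, 61: linear: a_n = 79 − 6·n.
Filling track A at index 2 by its rule yields -3.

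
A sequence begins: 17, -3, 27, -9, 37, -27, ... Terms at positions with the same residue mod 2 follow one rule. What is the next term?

Odd-indexed and even-indexed terms follow separate rules.
Subsequence A is 17, 27, 37, which is adding 10 each time.
Subsequence B is -3, -9, -27, which is multiplying by 3 each time.
Position 7 → subsequence A, term 4 = 47.

47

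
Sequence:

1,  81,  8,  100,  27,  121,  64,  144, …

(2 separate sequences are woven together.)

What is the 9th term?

125

The terms cycle through 2 interleaved subsequences.
Track A = 1, 8, 27, 64: the cubes 1³, 2³, 3³, ….
Track B = 81, 100, 121, 144: the squares 9², 10², 11², ….
Position 9 falls in track A as its term 5, giving 125.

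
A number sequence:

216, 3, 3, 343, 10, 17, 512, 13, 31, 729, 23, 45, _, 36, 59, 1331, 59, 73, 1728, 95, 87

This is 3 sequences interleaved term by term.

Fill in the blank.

1000

Read the sequence 3 terms at a time; column i is its own pattern.
Track A = 216, 343, 512, 729, ?, 1331, 1728: perfect cubes starting at 6³.
Track B = 3, 10, 13, 23, 36, 59, 95: a Fibonacci-like recurrence a_n = a_{n-1} + a_{n-2}.
Track C = 3, 17, 31, 45, 59, 73, 87: arithmetic with common difference +14.
Track A's pattern makes the blank 1000.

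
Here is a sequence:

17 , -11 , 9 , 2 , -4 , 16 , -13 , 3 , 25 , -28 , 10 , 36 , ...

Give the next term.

-43

The terms cycle through 3 interleaved subsequences.
Subsequence A: 17, 2, -13, -28. Arithmetic, step −15.
Subsequence B: -11, -4, 3, 10. Linear: a_n = -18 + 7·n.
Subsequence C: 9, 16, 25, 36. Consecutive squares n² from n = 3.
Term 13 comes from subsequence A (its 5th entry): -43.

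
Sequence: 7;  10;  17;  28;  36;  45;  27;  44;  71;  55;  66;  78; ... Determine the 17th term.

Positions follow the repeating pattern AAABBB; grouping by letter gives 2 tracks.
Stream A: 7, 10, 17, 27, 44, 71. Each term equals the sum of the previous two.
Stream B: 28, 36, 45, 55, 66, 78. The triangular numbers T_7, T_8, ….
Term 17 comes from stream B (its 8th entry): 105.

105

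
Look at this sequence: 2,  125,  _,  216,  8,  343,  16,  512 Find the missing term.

4

Odd-indexed and even-indexed terms follow separate rules.
Track A: 2, ?, 8, 16 (powers 2^1, 2^2, 2^3, …).
Track B: 125, 216, 343, 512 (the cubes 5³, 6³, 7³, …).
Filling track A at index 2 by its rule yields 4.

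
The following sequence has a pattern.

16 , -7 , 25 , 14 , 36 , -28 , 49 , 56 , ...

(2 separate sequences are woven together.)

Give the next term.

64

Split by position mod 2 into 2 tracks.
Track A: 16, 25, 36, 49 — consecutive squares n² from n = 4.
Track B: -7, 14, -28, 56 — geometric, ×-2 each step.
Position 9 falls in track A as its term 5, giving 64.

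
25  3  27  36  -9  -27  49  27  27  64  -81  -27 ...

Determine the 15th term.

27

Read the sequence 3 terms at a time; column i is its own pattern.
Track A: 25, 36, 49, 64 (the squares 5², 6², 7², …).
Track B: 3, -9, 27, -81 (a geometric progression (common ratio -3)).
Track C: 27, -27, 27, -27 (the oscillation 27·(−1)^(n+1)).
The 15th slot belongs to track C; its 5th term is 27.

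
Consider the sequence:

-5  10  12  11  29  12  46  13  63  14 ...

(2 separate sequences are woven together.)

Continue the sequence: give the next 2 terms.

Taking every 2nd term gives 2 separate tracks.
Subsequence A = -5, 12, 29, 46, 63: arithmetic with common difference +17.
Subsequence B = 10, 11, 12, 13, 14: arithmetic with common difference +1.
Position 11 → subsequence A, term 6 = 80.
Term 12 comes from subsequence B (its 6th entry): 15.

80, 15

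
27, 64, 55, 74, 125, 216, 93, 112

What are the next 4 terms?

343, 512, 131, 150

The slot pattern repeats as AABB (period 4), so there are 2 interleaved tracks.
Stream A: 27, 64, 125, 216 (consecutive cubes n³ from n = 3).
Stream B: 55, 74, 93, 112 (arithmetic with common difference +19).
Position 9 falls in stream A as its term 5, giving 343.
Position 10 falls in stream A as its term 6, giving 512.
Position 11 falls in stream B as its term 5, giving 131.
Term 12 comes from stream B (its 6th entry): 150.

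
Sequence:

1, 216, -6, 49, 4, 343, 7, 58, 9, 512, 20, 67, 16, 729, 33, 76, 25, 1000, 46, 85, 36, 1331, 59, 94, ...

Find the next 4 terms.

49, 1728, 72, 103

Taking every 4th term gives 4 separate tracks.
Stream A: 1, 4, 9, 16, 25, 36. Consecutive squares n² from n = 1.
Stream B: 216, 343, 512, 729, 1000, 1331. The cubes 6³, 7³, 8³, ….
Stream C: -6, 7, 20, 33, 46, 59. Arithmetic, step +13.
Stream D: 49, 58, 67, 76, 85, 94. Arithmetic, step +9.
The 25th slot belongs to stream A; its 7th term is 49.
Term 26 comes from stream B (its 7th entry): 1728.
Term 27 comes from stream C (its 7th entry): 72.
Term 28 comes from stream D (its 7th entry): 103.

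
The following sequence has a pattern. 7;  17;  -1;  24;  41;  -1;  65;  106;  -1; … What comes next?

Positions follow the repeating pattern AAB; grouping by letter gives 2 tracks.
Track A: 7, 17, 24, 41, 65, 106. Fibonacci-style (each term is the sum of the two before it).
Track B: -1, -1, -1. The constant sequence -1.
Position 10 → track A, term 7 = 171.

171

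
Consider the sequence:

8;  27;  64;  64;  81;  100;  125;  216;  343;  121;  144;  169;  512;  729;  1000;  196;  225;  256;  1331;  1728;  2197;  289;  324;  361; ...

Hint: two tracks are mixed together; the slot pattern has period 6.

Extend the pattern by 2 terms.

Reading positions in blocks of 6 reveals the pattern AAABBB — 2 tracks woven together.
Stream A: 8, 27, 64, 125, 216, 343, 512, 729, 1000, 1331, 1728, 2197 — consecutive cubes n³ from n = 2.
Stream B: 64, 81, 100, 121, 144, 169, 196, 225, 256, 289, 324, 361 — the squares 8², 9², 10², ….
Term 25 comes from stream A (its 13th entry): 2744.
Position 26 falls in stream A as its term 14, giving 3375.

2744, 3375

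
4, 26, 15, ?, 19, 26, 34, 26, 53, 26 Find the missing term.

Odd-indexed and even-indexed terms follow separate rules.
Track A is 4, 15, 19, 34, 53, which is a Fibonacci-like recurrence a_n = a_{n-1} + a_{n-2}.
Track B is 26, ?, 26, 26, 26, which is always 26.
Track B's pattern makes the blank 26.

26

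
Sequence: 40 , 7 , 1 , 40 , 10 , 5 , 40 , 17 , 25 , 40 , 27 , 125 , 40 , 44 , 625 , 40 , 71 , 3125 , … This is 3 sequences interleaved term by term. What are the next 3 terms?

Taking every 3rd term gives 3 separate tracks.
Stream A: 40, 40, 40, 40, 40, 40. Constant 40.
Stream B: 7, 10, 17, 27, 44, 71. Each term equals the sum of the previous two.
Stream C: 1, 5, 25, 125, 625, 3125. Multiplying by 5 each time.
Position 19 → stream A, term 7 = 40.
Term 20 comes from stream B (its 7th entry): 115.
Term 21 comes from stream C (its 7th entry): 15625.

40, 115, 15625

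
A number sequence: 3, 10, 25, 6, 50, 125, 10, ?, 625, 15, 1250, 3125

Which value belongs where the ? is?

250

Read the sequence 3 terms at a time; column i is its own pattern.
Track A = 3, 6, 10, 15: triangular numbers n(n+1)/2 for n = 2, 3, ….
Track B = 10, 50, ?, 1250: a geometric progression (common ratio 5).
Track C = 25, 125, 625, 3125: powers of 5.
Track B's pattern makes the blank 250.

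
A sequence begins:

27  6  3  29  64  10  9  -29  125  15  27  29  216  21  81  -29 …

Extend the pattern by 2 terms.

Read the sequence 4 terms at a time; column i is its own pattern.
Track A: 27, 64, 125, 216. Perfect cubes starting at 3³.
Track B: 6, 10, 15, 21. The triangular numbers T_3, T_4, ….
Track C: 3, 9, 27, 81. Powers 3^1, 3^2, 3^3, ….
Track D: 29, -29, 29, -29. The oscillation 29·(−1)^(n+1).
Position 17 → track A, term 5 = 343.
The 18th slot belongs to track B; its 5th term is 28.

343, 28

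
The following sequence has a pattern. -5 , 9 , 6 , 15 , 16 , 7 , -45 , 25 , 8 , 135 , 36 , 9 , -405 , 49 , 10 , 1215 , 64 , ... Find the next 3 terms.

Split by position mod 3 into 3 tracks.
Track A: -5, 15, -45, 135, -405, 1215 (a geometric progression (common ratio -3)).
Track B: 9, 16, 25, 36, 49, 64 (the squares 3², 4², 5², …).
Track C: 6, 7, 8, 9, 10 (arithmetic, step +1).
Position 18 falls in track C as its term 6, giving 11.
The 19th slot belongs to track A; its 7th term is -3645.
The 20th slot belongs to track B; its 7th term is 81.

11, -3645, 81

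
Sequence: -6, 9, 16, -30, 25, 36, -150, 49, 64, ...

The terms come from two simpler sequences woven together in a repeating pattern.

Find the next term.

Positions follow the repeating pattern ABB; grouping by letter gives 2 tracks.
Stream A = -6, -30, -150: geometric, ×5 each step.
Stream B = 9, 16, 25, 36, 49, 64: the squares 3², 4², 5², ….
Term 10 comes from stream A (its 4th entry): -750.

-750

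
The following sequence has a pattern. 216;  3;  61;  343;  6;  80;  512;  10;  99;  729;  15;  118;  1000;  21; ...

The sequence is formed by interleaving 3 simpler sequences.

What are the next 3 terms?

137, 1331, 28

Read the sequence 3 terms at a time; column i is its own pattern.
Track A: 216, 343, 512, 729, 1000. Perfect cubes starting at 6³.
Track B: 3, 6, 10, 15, 21. The triangular numbers T_2, T_3, ….
Track C: 61, 80, 99, 118. Arithmetic with common difference +19.
Term 15 comes from track C (its 5th entry): 137.
Position 16 → track A, term 6 = 1331.
Position 17 falls in track B as its term 6, giving 28.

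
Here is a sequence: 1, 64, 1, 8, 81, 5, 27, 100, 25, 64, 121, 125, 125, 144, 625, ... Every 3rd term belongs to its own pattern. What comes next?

Taking every 3rd term gives 3 separate tracks.
Subsequence A: 1, 8, 27, 64, 125 (the cubes 1³, 2³, 3³, …).
Subsequence B: 64, 81, 100, 121, 144 (the squares 8², 9², 10², …).
Subsequence C: 1, 5, 25, 125, 625 (powers of 5).
Term 16 comes from subsequence A (its 6th entry): 216.

216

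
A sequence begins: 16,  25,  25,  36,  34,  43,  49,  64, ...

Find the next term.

52

Positions follow the repeating pattern AABB; grouping by letter gives 2 tracks.
Track A = 16, 25, 34, 43: arithmetic with common difference +9.
Track B = 25, 36, 49, 64: the squares 5², 6², 7², ….
Term 9 comes from track A (its 5th entry): 52.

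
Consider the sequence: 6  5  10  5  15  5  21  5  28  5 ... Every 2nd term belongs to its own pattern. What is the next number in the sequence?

36

Split by position mod 2 into 2 tracks.
Track A: 6, 10, 15, 21, 28. Triangular numbers n(n+1)/2 for n = 3, 4, ….
Track B: 5, 5, 5, 5, 5. Constant 5.
Position 11 → track A, term 6 = 36.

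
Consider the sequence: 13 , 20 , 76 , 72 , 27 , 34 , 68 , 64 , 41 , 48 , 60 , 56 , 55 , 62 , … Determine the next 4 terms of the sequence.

Reading positions in blocks of 4 reveals the pattern AABB — 2 tracks woven together.
Subsequence A is 13, 20, 27, 34, 41, 48, 55, 62, which is linear: a_n = 6 + 7·n.
Subsequence B is 76, 72, 68, 64, 60, 56, which is subtracting 4 each time.
Position 15 falls in subsequence B as its term 7, giving 52.
Position 16 → subsequence B, term 8 = 48.
Position 17 → subsequence A, term 9 = 69.
The 18th slot belongs to subsequence A; its 10th term is 76.

52, 48, 69, 76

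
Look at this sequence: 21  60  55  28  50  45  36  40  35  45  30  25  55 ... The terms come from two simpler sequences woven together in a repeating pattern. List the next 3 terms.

20, 15, 66

Positions follow the repeating pattern ABB; grouping by letter gives 2 tracks.
Track A: 21, 28, 36, 45, 55 (triangular numbers n(n+1)/2 for n = 6, 7, …).
Track B: 60, 55, 50, 45, 40, 35, 30, 25 (subtracting 5 each time).
Term 14 comes from track B (its 9th entry): 20.
Term 15 comes from track B (its 10th entry): 15.
Position 16 → track A, term 6 = 66.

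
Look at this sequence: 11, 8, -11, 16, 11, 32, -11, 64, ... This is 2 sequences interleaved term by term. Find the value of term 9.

The terms cycle through 2 interleaved subsequences.
Track A = 11, -11, 11, -11: the oscillation 11·(−1)^(n+1).
Track B = 8, 16, 32, 64: powers of 2.
The 9th slot belongs to track A; its 5th term is 11.

11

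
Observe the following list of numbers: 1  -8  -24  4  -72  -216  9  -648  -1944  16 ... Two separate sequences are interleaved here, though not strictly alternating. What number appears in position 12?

Reading positions in blocks of 3 reveals the pattern ABB — 2 tracks woven together.
Stream A: 1, 4, 9, 16 (perfect squares starting at 1²).
Stream B: -8, -24, -72, -216, -648, -1944 (geometric, ×3 each step).
Position 12 falls in stream B as its term 8, giving -17496.

-17496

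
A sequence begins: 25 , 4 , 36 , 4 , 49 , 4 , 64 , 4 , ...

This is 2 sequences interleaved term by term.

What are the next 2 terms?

81, 4

Taking every 2nd term gives 2 separate tracks.
Stream A: 25, 36, 49, 64. Consecutive squares n² from n = 5.
Stream B: 4, 4, 4, 4. Constant 4.
Term 9 comes from stream A (its 5th entry): 81.
The 10th slot belongs to stream B; its 5th term is 4.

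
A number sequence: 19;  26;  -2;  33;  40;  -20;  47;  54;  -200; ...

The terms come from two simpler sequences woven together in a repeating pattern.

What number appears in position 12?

-2000

Positions follow the repeating pattern AAB; grouping by letter gives 2 tracks.
Subsequence A = 19, 26, 33, 40, 47, 54: linear: a_n = 12 + 7·n.
Subsequence B = -2, -20, -200: multiplying by 10 each time.
Position 12 falls in subsequence B as its term 4, giving -2000.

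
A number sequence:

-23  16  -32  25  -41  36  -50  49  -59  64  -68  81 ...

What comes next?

-77

Positions 1, 3, 5, … form one subsequence and positions 2, 4, 6, … form another.
Track A: -23, -32, -41, -50, -59, -68. Arithmetic, step −9.
Track B: 16, 25, 36, 49, 64, 81. The squares 4², 5², 6², ….
Position 13 → track A, term 7 = -77.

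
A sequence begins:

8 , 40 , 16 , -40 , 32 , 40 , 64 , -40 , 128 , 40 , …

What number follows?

The terms cycle through 2 interleaved subsequences.
Subsequence A = 8, 16, 32, 64, 128: powers 2^3, 2^4, 2^5, ….
Subsequence B = 40, -40, 40, -40, 40: oscillating between 40 and -40.
Position 11 falls in subsequence A as its term 6, giving 256.

256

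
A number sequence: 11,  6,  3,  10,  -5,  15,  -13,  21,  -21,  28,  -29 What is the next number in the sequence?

Positions 1, 3, 5, … form one subsequence and positions 2, 4, 6, … form another.
Stream A: 11, 3, -5, -13, -21, -29. Subtracting 8 each time.
Stream B: 6, 10, 15, 21, 28. Triangular numbers starting at T_3.
Position 12 falls in stream B as its term 6, giving 36.

36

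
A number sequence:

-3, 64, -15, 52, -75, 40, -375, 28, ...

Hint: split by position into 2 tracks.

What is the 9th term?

Taking every 2nd term gives 2 separate tracks.
Subsequence A: -3, -15, -75, -375 — geometric, ×5 each step.
Subsequence B: 64, 52, 40, 28 — linear: a_n = 76 − 12·n.
The 9th slot belongs to subsequence A; its 5th term is -1875.

-1875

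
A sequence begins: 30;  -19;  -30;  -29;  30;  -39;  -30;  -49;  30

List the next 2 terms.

-59, -30

Positions 1, 3, 5, … form one subsequence and positions 2, 4, 6, … form another.
Subsequence A: 30, -30, 30, -30, 30. Oscillating between 30 and -30.
Subsequence B: -19, -29, -39, -49. Subtracting 10 each time.
Position 10 → subsequence B, term 5 = -59.
The 11th slot belongs to subsequence A; its 6th term is -30.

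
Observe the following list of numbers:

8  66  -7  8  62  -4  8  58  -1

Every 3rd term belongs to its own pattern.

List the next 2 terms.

8, 54

The terms cycle through 3 interleaved subsequences.
Track A: 8, 8, 8 (the constant sequence 8).
Track B: 66, 62, 58 (arithmetic, step −4).
Track C: -7, -4, -1 (adding 3 each time).
The 10th slot belongs to track A; its 4th term is 8.
Term 11 comes from track B (its 4th entry): 54.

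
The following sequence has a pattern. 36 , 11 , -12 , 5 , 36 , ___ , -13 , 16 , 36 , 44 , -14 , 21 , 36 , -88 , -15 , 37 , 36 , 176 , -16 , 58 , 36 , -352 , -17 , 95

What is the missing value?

-22

Split by position mod 4: positions 1, 5, 9, … form one track, and each other residue class forms its own.
Track A: 36, 36, 36, 36, 36, 36 (constant 36).
Track B: 11, ?, 44, -88, 176, -352 (a geometric progression (common ratio -2)).
Track C: -12, -13, -14, -15, -16, -17 (linear: a_n = -11 − n).
Track D: 5, 16, 21, 37, 58, 95 (each term equals the sum of the previous two).
Track B's pattern makes the blank -22.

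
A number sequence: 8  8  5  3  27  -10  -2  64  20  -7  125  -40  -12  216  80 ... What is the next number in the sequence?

-17

Read the sequence 3 terms at a time; column i is its own pattern.
Stream A: 8, 3, -2, -7, -12. Arithmetic, step −5.
Stream B: 8, 27, 64, 125, 216. The cubes 2³, 3³, 4³, ….
Stream C: 5, -10, 20, -40, 80. Multiplying by -2 each time.
Position 16 falls in stream A as its term 6, giving -17.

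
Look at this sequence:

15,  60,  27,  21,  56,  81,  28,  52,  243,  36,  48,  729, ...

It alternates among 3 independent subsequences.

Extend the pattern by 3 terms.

45, 44, 2187

The terms cycle through 3 interleaved subsequences.
Track A: 15, 21, 28, 36. Triangular numbers n(n+1)/2 for n = 5, 6, ….
Track B: 60, 56, 52, 48. Subtracting 4 each time.
Track C: 27, 81, 243, 729. Powers 3^3, 3^4, 3^5, ….
Position 13 falls in track A as its term 5, giving 45.
Position 14 → track B, term 5 = 44.
Position 15 falls in track C as its term 5, giving 2187.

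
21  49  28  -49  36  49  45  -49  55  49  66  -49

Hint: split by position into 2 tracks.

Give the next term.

Positions 1, 3, 5, … form one subsequence and positions 2, 4, 6, … form another.
Stream A: 21, 28, 36, 45, 55, 66 (triangular numbers n(n+1)/2 for n = 6, 7, …).
Stream B: 49, -49, 49, -49, 49, -49 (the oscillation 49·(−1)^(n+1)).
Term 13 comes from stream A (its 7th entry): 78.

78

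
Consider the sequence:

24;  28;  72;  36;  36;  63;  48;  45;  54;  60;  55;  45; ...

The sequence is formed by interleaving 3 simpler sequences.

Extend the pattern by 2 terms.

72, 66

The terms cycle through 3 interleaved subsequences.
Track A: 24, 36, 48, 60 (linear: a_n = 12 + 12·n).
Track B: 28, 36, 45, 55 (triangular numbers n(n+1)/2 for n = 7, 8, …).
Track C: 72, 63, 54, 45 (subtracting 9 each time).
Position 13 falls in track A as its term 5, giving 72.
The 14th slot belongs to track B; its 5th term is 66.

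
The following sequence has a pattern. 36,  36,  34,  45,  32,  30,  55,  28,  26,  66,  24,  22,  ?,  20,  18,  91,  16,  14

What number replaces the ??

The slot pattern repeats as ABB (period 3), so there are 2 interleaved tracks.
Track A: 36, 45, 55, 66, ?, 91. Triangular numbers n(n+1)/2 for n = 8, 9, ….
Track B: 36, 34, 32, 30, 28, 26, 24, 22, 20, 18, 16, 14. Subtracting 2 each time.
Filling track A at index 5 by its rule yields 78.

78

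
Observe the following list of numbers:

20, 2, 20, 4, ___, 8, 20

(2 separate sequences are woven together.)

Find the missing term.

The terms cycle through 2 interleaved subsequences.
Subsequence A = 20, 20, ?, 20: the constant sequence 20.
Subsequence B = 2, 4, 8: powers of 2.
Subsequence A's pattern makes the blank 20.

20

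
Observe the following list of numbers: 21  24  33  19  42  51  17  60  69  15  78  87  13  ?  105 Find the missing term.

96

Positions follow the repeating pattern ABB; grouping by letter gives 2 tracks.
Track A is 21, 19, 17, 15, 13, which is arithmetic with common difference −2.
Track B is 24, 33, 42, 51, 60, 69, 78, 87, ?, 105, which is adding 9 each time.
So the missing entry in track B is 96.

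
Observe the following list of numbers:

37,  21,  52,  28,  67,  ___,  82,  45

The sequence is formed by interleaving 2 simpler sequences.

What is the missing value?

Split by position mod 2 into 2 tracks.
Stream A: 37, 52, 67, 82. Arithmetic, step +15.
Stream B: 21, 28, ?, 45. The triangular numbers T_6, T_7, ….
The gap is stream B's term 3; the rule gives 36.

36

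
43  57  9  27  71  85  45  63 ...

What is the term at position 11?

Reading positions in blocks of 4 reveals the pattern AABB — 2 tracks woven together.
Track A: 43, 57, 71, 85 (arithmetic, step +14).
Track B: 9, 27, 45, 63 (adding 18 each time).
Position 11 falls in track B as its term 5, giving 81.

81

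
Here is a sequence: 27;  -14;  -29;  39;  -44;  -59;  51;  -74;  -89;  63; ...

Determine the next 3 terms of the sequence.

-104, -119, 75

Positions follow the repeating pattern ABB; grouping by letter gives 2 tracks.
Track A = 27, 39, 51, 63: arithmetic with common difference +12.
Track B = -14, -29, -44, -59, -74, -89: linear: a_n = 1 − 15·n.
Position 11 falls in track B as its term 7, giving -104.
The 12th slot belongs to track B; its 8th term is -119.
Position 13 → track A, term 5 = 75.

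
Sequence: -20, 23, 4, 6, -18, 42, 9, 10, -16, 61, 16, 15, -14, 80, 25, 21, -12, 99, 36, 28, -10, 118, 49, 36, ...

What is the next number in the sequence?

Split by position mod 4 into 4 tracks.
Stream A: -20, -18, -16, -14, -12, -10 — adding 2 each time.
Stream B: 23, 42, 61, 80, 99, 118 — arithmetic, step +19.
Stream C: 4, 9, 16, 25, 36, 49 — consecutive squares n² from n = 2.
Stream D: 6, 10, 15, 21, 28, 36 — triangular numbers starting at T_3.
Term 25 comes from stream A (its 7th entry): -8.

-8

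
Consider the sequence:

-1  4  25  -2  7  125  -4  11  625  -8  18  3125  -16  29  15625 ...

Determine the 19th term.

-64

Split by position mod 3: positions 1, 4, 7, … form one track, and each other residue class forms its own.
Subsequence A: -1, -2, -4, -8, -16. Multiplying by 2 each time.
Subsequence B: 4, 7, 11, 18, 29. Each term equals the sum of the previous two.
Subsequence C: 25, 125, 625, 3125, 15625. Powers 5^2, 5^3, 5^4, ….
Term 19 comes from subsequence A (its 7th entry): -64.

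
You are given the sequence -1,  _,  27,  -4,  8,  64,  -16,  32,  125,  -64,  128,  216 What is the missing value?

The slot pattern repeats as AAB (period 3), so there are 2 interleaved tracks.
Subsequence A: -1, ?, -4, 8, -16, 32, -64, 128 — a geometric progression (common ratio -2).
Subsequence B: 27, 64, 125, 216 — the cubes 3³, 4³, 5³, ….
The gap is subsequence A's term 2; the rule gives 2.

2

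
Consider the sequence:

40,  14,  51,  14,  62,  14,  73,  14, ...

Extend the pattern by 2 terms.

Split by position mod 2 into 2 tracks.
Track A = 40, 51, 62, 73: arithmetic, step +11.
Track B = 14, 14, 14, 14: the constant sequence 14.
Position 9 → track A, term 5 = 84.
The 10th slot belongs to track B; its 5th term is 14.

84, 14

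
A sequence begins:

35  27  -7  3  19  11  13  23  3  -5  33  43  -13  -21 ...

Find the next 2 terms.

53, 63

Positions follow the repeating pattern AABB; grouping by letter gives 2 tracks.
Track A: 35, 27, 19, 11, 3, -5, -13, -21 (arithmetic, step −8).
Track B: -7, 3, 13, 23, 33, 43 (adding 10 each time).
Position 15 falls in track B as its term 7, giving 53.
Term 16 comes from track B (its 8th entry): 63.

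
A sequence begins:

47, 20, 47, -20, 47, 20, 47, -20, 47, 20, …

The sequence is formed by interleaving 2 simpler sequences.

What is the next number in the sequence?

Positions 1, 3, 5, … form one subsequence and positions 2, 4, 6, … form another.
Subsequence A: 47, 47, 47, 47, 47 — constant 47.
Subsequence B: 20, -20, 20, -20, 20 — oscillating between 20 and -20.
Position 11 falls in subsequence A as its term 6, giving 47.

47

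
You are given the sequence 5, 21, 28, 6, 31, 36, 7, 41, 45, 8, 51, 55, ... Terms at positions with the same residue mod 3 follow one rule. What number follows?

9

Split by position mod 3 into 3 tracks.
Stream A: 5, 6, 7, 8. Arithmetic with common difference +1.
Stream B: 21, 31, 41, 51. Arithmetic, step +10.
Stream C: 28, 36, 45, 55. Triangular numbers starting at T_7.
Position 13 → stream A, term 5 = 9.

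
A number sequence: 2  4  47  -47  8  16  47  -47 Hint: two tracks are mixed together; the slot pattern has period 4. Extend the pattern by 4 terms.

Positions follow the repeating pattern AABB; grouping by letter gives 2 tracks.
Stream A: 2, 4, 8, 16 (powers of 2).
Stream B: 47, -47, 47, -47 (alternating ±47).
Position 9 → stream A, term 5 = 32.
Position 10 → stream A, term 6 = 64.
Position 11 → stream B, term 5 = 47.
Position 12 → stream B, term 6 = -47.

32, 64, 47, -47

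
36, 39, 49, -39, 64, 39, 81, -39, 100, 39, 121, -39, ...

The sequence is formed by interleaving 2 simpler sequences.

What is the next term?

144

The terms cycle through 2 interleaved subsequences.
Track A: 36, 49, 64, 81, 100, 121 — the squares 6², 7², 8², ….
Track B: 39, -39, 39, -39, 39, -39 — oscillating between 39 and -39.
Term 13 comes from track A (its 7th entry): 144.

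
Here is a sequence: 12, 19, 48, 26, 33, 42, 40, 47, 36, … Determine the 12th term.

30

Positions follow the repeating pattern AAB; grouping by letter gives 2 tracks.
Stream A is 12, 19, 26, 33, 40, 47, which is linear: a_n = 5 + 7·n.
Stream B is 48, 42, 36, which is subtracting 6 each time.
Term 12 comes from stream B (its 4th entry): 30.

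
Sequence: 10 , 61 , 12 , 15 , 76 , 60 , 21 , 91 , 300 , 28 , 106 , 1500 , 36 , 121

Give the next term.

7500

Split by position mod 3: positions 1, 4, 7, … form one track, and each other residue class forms its own.
Track A: 10, 15, 21, 28, 36 — the triangular numbers T_4, T_5, ….
Track B: 61, 76, 91, 106, 121 — linear: a_n = 46 + 15·n.
Track C: 12, 60, 300, 1500 — a geometric progression (common ratio 5).
Term 15 comes from track C (its 5th entry): 7500.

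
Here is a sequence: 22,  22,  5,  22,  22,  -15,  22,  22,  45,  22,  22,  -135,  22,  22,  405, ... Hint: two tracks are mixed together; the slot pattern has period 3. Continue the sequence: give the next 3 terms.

22, 22, -1215

Reading positions in blocks of 3 reveals the pattern AAB — 2 tracks woven together.
Track A: 22, 22, 22, 22, 22, 22, 22, 22, 22, 22 (always 22).
Track B: 5, -15, 45, -135, 405 (multiplying by -3 each time).
Term 16 comes from track A (its 11th entry): 22.
Position 17 → track A, term 12 = 22.
Term 18 comes from track B (its 6th entry): -1215.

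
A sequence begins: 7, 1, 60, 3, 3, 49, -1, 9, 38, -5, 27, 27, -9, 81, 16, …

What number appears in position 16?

-13

Split by position mod 3: positions 1, 4, 7, … form one track, and each other residue class forms its own.
Subsequence A: 7, 3, -1, -5, -9 — linear: a_n = 11 − 4·n.
Subsequence B: 1, 3, 9, 27, 81 — successive powers of 3.
Subsequence C: 60, 49, 38, 27, 16 — arithmetic, step −11.
Position 16 → subsequence A, term 6 = -13.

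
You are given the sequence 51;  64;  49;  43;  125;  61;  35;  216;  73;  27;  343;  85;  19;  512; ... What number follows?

97

The terms cycle through 3 interleaved subsequences.
Subsequence A: 51, 43, 35, 27, 19 (arithmetic with common difference −8).
Subsequence B: 64, 125, 216, 343, 512 (perfect cubes starting at 4³).
Subsequence C: 49, 61, 73, 85 (arithmetic, step +12).
Position 15 → subsequence C, term 5 = 97.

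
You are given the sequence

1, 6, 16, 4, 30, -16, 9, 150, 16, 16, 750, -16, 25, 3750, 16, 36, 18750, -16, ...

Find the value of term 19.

Read the sequence 3 terms at a time; column i is its own pattern.
Stream A: 1, 4, 9, 16, 25, 36. The squares 1², 2², 3², ….
Stream B: 6, 30, 150, 750, 3750, 18750. Geometric with ratio 5.
Stream C: 16, -16, 16, -16, 16, -16. The oscillation 16·(−1)^(n+1).
Term 19 comes from stream A (its 7th entry): 49.

49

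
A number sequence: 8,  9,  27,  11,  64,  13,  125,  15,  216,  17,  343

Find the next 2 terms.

19, 512

Split by position mod 2 into 2 tracks.
Track A: 8, 27, 64, 125, 216, 343 (the cubes 2³, 3³, 4³, …).
Track B: 9, 11, 13, 15, 17 (arithmetic with common difference +2).
The 12th slot belongs to track B; its 6th term is 19.
Position 13 → track A, term 7 = 512.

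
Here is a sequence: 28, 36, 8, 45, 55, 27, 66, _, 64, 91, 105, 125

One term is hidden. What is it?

78

Positions follow the repeating pattern AAB; grouping by letter gives 2 tracks.
Stream A: 28, 36, 45, 55, 66, ?, 91, 105. Triangular numbers starting at T_7.
Stream B: 8, 27, 64, 125. Consecutive cubes n³ from n = 2.
Filling stream A at index 6 by its rule yields 78.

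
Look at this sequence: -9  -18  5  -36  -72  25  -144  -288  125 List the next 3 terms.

Positions follow the repeating pattern AAB; grouping by letter gives 2 tracks.
Track A = -9, -18, -36, -72, -144, -288: a geometric progression (common ratio 2).
Track B = 5, 25, 125: successive powers of 5.
Position 10 → track A, term 7 = -576.
Term 11 comes from track A (its 8th entry): -1152.
Term 12 comes from track B (its 4th entry): 625.

-576, -1152, 625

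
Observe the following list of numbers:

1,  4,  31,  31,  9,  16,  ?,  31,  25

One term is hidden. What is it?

The slot pattern repeats as AABB (period 4), so there are 2 interleaved tracks.
Track A: 1, 4, 9, 16, 25 — perfect squares starting at 1².
Track B: 31, 31, ?, 31 — the constant sequence 31.
Track B's pattern makes the blank 31.

31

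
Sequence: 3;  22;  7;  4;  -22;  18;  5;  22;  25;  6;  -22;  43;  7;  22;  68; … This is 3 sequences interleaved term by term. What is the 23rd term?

The terms cycle through 3 interleaved subsequences.
Track A: 3, 4, 5, 6, 7. Adding 1 each time.
Track B: 22, -22, 22, -22, 22. Alternating ±22.
Track C: 7, 18, 25, 43, 68. Fibonacci-style (each term is the sum of the two before it).
Term 23 comes from track B (its 8th entry): -22.

-22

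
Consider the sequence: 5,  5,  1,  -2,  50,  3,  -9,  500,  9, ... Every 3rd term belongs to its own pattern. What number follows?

Read the sequence 3 terms at a time; column i is its own pattern.
Track A: 5, -2, -9 — arithmetic with common difference −7.
Track B: 5, 50, 500 — geometric, ×10 each step.
Track C: 1, 3, 9 — successive powers of 3.
The 10th slot belongs to track A; its 4th term is -16.

-16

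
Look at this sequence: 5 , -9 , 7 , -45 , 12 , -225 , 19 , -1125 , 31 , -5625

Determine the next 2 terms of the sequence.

50, -28125

Split by position mod 2 into 2 tracks.
Stream A: 5, 7, 12, 19, 31. Each term equals the sum of the previous two.
Stream B: -9, -45, -225, -1125, -5625. Geometric with ratio 5.
Position 11 → stream A, term 6 = 50.
Term 12 comes from stream B (its 6th entry): -28125.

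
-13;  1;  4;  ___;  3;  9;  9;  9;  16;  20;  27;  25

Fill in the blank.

Taking every 3rd term gives 3 separate tracks.
Track A: -13, ?, 9, 20. Linear: a_n = -24 + 11·n.
Track B: 1, 3, 9, 27. Powers of 3.
Track C: 4, 9, 16, 25. Consecutive squares n² from n = 2.
The gap is track A's term 2; the rule gives -2.

-2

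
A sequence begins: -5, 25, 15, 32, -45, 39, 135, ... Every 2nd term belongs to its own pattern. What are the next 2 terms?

Split by position mod 2 into 2 tracks.
Stream A: -5, 15, -45, 135 (geometric, ×-3 each step).
Stream B: 25, 32, 39 (arithmetic with common difference +7).
Position 8 → stream B, term 4 = 46.
The 9th slot belongs to stream A; its 5th term is -405.

46, -405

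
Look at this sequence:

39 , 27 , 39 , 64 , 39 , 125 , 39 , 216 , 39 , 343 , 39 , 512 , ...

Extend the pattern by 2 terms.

39, 729

Taking every 2nd term gives 2 separate tracks.
Subsequence A is 39, 39, 39, 39, 39, 39, which is constant 39.
Subsequence B is 27, 64, 125, 216, 343, 512, which is perfect cubes starting at 3³.
Position 13 → subsequence A, term 7 = 39.
Position 14 → subsequence B, term 7 = 729.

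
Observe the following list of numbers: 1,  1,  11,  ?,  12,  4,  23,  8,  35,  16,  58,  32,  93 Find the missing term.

2

Odd-indexed and even-indexed terms follow separate rules.
Track A: 1, 11, 12, 23, 35, 58, 93 (each term equals the sum of the previous two).
Track B: 1, ?, 4, 8, 16, 32 (geometric, ×2 each step).
The gap is track B's term 2; the rule gives 2.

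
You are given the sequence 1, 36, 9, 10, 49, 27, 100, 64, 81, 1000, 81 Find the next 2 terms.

243, 10000

The terms cycle through 3 interleaved subsequences.
Track A is 1, 10, 100, 1000, which is successive powers of 10.
Track B is 36, 49, 64, 81, which is consecutive squares n² from n = 6.
Track C is 9, 27, 81, which is a geometric progression (common ratio 3).
Term 12 comes from track C (its 4th entry): 243.
The 13th slot belongs to track A; its 5th term is 10000.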